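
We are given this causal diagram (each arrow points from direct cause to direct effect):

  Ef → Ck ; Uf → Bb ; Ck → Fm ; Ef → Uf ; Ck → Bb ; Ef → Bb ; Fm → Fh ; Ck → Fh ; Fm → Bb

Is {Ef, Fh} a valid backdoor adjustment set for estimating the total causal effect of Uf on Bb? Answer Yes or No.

Yes

Backdoor paths from Uf to Bb (paths whose first edge points into Uf):
  P1: Uf <- Ef -> Ck -> Fm -> Bb
  P2: Uf <- Ef -> Ck -> Fh <- Fm -> Bb
  P3: Uf <- Ef -> Ck -> Bb
  P4: Uf <- Ef -> Bb
Condition 1 (no descendant of Uf in the set): holds — descendants of Uf are {Bb}; none are in {Ef, Fh}.
Condition 2 (every backdoor path blocked by {Ef, Fh}):
  P1: blocked at fork node Ef ∈ conditioning set.
  P2: blocked at fork node Ef ∈ conditioning set.
  P3: blocked at fork node Ef ∈ conditioning set.
  P4: blocked at fork node Ef ∈ conditioning set.
{Ef, Fh} satisfies the backdoor criterion.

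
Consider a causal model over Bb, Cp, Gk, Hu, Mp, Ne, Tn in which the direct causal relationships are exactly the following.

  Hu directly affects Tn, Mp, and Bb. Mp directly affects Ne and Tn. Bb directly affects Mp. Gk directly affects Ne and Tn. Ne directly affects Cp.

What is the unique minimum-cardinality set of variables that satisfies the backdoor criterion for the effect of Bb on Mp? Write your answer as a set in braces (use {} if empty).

Variables eligible for adjustment (non-descendants of Bb, excluding Bb and Mp): {Gk, Hu}.
Backdoor paths from Bb to Mp:
  P1: Bb <- Hu -> Mp
  P2: Bb <- Hu -> Tn <- Gk -> Ne <- Mp
  P3: Bb <- Hu -> Tn <- Mp
The empty set is not sufficient: P1 (Bb <- Hu -> Mp) has no collider blocking it and no conditioned non-collider, so it is open.
Try {Hu}:
  P1: blocked at fork node Hu ∈ conditioning set.
  P2: blocked at fork node Hu ∈ conditioning set.
  P3: blocked at fork node Hu ∈ conditioning set.
{Hu} contains no descendant of Bb and blocks every backdoor path.
No other singleton works — e.g. {Gk} leaves P1 open — so {Hu} is the unique smallest valid adjustment set.

{Hu}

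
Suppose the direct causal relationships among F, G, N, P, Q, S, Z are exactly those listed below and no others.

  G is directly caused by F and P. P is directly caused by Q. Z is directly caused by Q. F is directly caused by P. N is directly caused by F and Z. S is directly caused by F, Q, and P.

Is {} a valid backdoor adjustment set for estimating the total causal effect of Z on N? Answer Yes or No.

No

Backdoor paths from Z to N (paths whose first edge points into Z):
  P1: Z <- Q -> P -> F -> N
  P2: Z <- Q -> P -> S <- F -> N
  P3: Z <- Q -> P -> G <- F -> N
  P4: Z <- Q -> S <- P -> F -> N
  P5: Z <- Q -> S <- P -> G <- F -> N
  P6: Z <- Q -> S <- F -> N
Condition 1 (no descendant of Z in the set): holds — descendants of Z are {N}; none are in {}.
Condition 2 (every backdoor path blocked by {}):
  P1: open — no interior node is in the conditioning set.
  P2: blocked at collider S (neither it nor any descendant is in the conditioning set).
  P3: blocked at collider G (neither it nor any descendant is in the conditioning set).
  P4: blocked at collider S (neither it nor any descendant is in the conditioning set).
  P5: blocked at collider S (neither it nor any descendant is in the conditioning set).
  P6: blocked at collider S (neither it nor any descendant is in the conditioning set).
{} does not satisfy the backdoor criterion.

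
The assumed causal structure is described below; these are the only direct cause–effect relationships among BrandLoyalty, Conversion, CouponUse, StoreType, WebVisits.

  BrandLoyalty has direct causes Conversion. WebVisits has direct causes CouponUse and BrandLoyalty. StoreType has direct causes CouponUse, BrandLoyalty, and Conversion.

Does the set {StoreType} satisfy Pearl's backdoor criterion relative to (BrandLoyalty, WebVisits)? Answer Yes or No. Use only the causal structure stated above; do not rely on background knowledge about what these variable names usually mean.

No

Backdoor paths from BrandLoyalty to WebVisits (paths whose first edge points into BrandLoyalty):
  P1: BrandLoyalty <- Conversion -> StoreType <- CouponUse -> WebVisits
Condition 1 (no descendant of BrandLoyalty in the set): FAILS — StoreType is a descendant of BrandLoyalty.
Condition 2 (every backdoor path blocked by {StoreType}):
  P1: open — collider(s) StoreType are conditioned on (or have a conditioned descendant) and no non-collider on the path is in the set.
{StoreType} does not satisfy the backdoor criterion.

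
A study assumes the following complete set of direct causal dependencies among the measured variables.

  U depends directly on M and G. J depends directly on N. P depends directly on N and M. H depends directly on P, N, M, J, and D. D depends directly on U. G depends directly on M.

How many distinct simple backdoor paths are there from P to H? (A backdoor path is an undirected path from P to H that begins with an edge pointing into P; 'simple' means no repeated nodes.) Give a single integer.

5

A backdoor path from P to H is any simple undirected path whose first edge points into P (i.e. leaves P via a parent).
Parents of P: {M, N}.
Enumerating:
  P1: P <- N -> J -> H
  P2: P <- N -> H
  P3: P <- M -> G -> U -> D -> H
  P4: P <- M -> U -> D -> H
  P5: P <- M -> H
That exhausts the simple backdoor paths. Count: 5.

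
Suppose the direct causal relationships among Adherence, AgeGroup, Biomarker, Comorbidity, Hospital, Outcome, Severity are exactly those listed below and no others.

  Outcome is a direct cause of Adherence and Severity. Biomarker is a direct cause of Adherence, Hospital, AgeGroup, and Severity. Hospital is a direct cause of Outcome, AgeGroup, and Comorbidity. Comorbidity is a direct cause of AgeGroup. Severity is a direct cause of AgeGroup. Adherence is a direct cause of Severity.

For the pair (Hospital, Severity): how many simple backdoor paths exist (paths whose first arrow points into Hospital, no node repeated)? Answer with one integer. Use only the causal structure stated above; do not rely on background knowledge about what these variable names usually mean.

A backdoor path from Hospital to Severity is any simple undirected path whose first edge points into Hospital (i.e. leaves Hospital via a parent).
Parents of Hospital: {Biomarker}.
Enumerating:
  P1: Hospital <- Biomarker -> Adherence <- Outcome -> Severity
  P2: Hospital <- Biomarker -> Adherence -> Severity
  P3: Hospital <- Biomarker -> Severity
  P4: Hospital <- Biomarker -> AgeGroup <- Severity
That exhausts the simple backdoor paths. Count: 4.

4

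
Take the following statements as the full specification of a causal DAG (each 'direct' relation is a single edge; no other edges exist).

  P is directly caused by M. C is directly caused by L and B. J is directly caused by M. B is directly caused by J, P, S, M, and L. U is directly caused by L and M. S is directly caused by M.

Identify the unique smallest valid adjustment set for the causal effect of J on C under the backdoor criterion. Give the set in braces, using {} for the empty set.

{M}

Variables eligible for adjustment (non-descendants of J, excluding J and C): {L, M, P, S, U}.
Backdoor paths from J to C:
  P1: J <- M -> P -> B <- L -> C
  P2: J <- M -> P -> B -> C
  P3: J <- M -> S -> B <- L -> C
  P4: J <- M -> S -> B -> C
  P5: J <- M -> U <- L -> B -> C
  P6: J <- M -> U <- L -> C
  P7: J <- M -> B <- L -> C
  P8: J <- M -> B -> C
The empty set is not sufficient: P2 (J <- M -> P -> B -> C) has no collider blocking it and no conditioned non-collider, so it is open.
Try {M}:
  P1: blocked at fork node M ∈ conditioning set.
  P2: blocked at fork node M ∈ conditioning set.
  P3: blocked at fork node M ∈ conditioning set.
  P4: blocked at fork node M ∈ conditioning set.
  P5: blocked at fork node M ∈ conditioning set.
  P6: blocked at fork node M ∈ conditioning set.
  P7: blocked at fork node M ∈ conditioning set.
  P8: blocked at fork node M ∈ conditioning set.
{M} contains no descendant of J and blocks every backdoor path.
No other singleton works — e.g. {P} leaves P4 open — so {M} is the unique smallest valid adjustment set.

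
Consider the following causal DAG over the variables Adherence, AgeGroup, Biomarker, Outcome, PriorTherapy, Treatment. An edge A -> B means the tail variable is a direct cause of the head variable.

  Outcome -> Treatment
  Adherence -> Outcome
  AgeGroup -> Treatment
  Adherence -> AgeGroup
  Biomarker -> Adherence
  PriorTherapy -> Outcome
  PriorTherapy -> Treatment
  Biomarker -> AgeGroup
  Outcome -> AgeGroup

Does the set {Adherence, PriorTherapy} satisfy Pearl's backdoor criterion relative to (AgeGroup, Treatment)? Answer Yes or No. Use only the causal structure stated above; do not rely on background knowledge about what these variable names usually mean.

No

Backdoor paths from AgeGroup to Treatment (paths whose first edge points into AgeGroup):
  P1: AgeGroup <- Biomarker -> Adherence -> Outcome <- PriorTherapy -> Treatment
  P2: AgeGroup <- Biomarker -> Adherence -> Outcome -> Treatment
  P3: AgeGroup <- Adherence -> Outcome <- PriorTherapy -> Treatment
  P4: AgeGroup <- Adherence -> Outcome -> Treatment
  P5: AgeGroup <- Outcome <- PriorTherapy -> Treatment
  P6: AgeGroup <- Outcome -> Treatment
Condition 1 (no descendant of AgeGroup in the set): holds — descendants of AgeGroup are {Treatment}; none are in {Adherence, PriorTherapy}.
Condition 2 (every backdoor path blocked by {Adherence, PriorTherapy}):
  P1: blocked at chain node Adherence ∈ conditioning set.
  P2: blocked at chain node Adherence ∈ conditioning set.
  P3: blocked at fork node Adherence ∈ conditioning set.
  P4: blocked at fork node Adherence ∈ conditioning set.
  P5: blocked at fork node PriorTherapy ∈ conditioning set.
  P6: open — no interior node is in the conditioning set.
{Adherence, PriorTherapy} does not satisfy the backdoor criterion.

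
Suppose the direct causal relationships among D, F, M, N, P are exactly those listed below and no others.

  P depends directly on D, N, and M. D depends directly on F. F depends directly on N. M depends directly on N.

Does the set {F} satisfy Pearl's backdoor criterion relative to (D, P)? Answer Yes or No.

Yes

Backdoor paths from D to P (paths whose first edge points into D):
  P1: D <- F <- N -> M -> P
  P2: D <- F <- N -> P
Condition 1 (no descendant of D in the set): holds — descendants of D are {P}; none are in {F}.
Condition 2 (every backdoor path blocked by {F}):
  P1: blocked at chain node F ∈ conditioning set.
  P2: blocked at chain node F ∈ conditioning set.
{F} satisfies the backdoor criterion.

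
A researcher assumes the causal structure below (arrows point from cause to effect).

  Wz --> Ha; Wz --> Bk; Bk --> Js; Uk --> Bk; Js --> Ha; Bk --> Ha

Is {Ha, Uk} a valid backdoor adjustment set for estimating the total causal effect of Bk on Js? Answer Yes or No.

Backdoor paths from Bk to Js (paths whose first edge points into Bk):
  P1: Bk <- Wz -> Ha <- Js
Condition 1 (no descendant of Bk in the set): FAILS — Ha is a descendant of Bk.
Condition 2 (every backdoor path blocked by {Ha, Uk}):
  P1: open — collider(s) Ha are conditioned on (or have a conditioned descendant) and no non-collider on the path is in the set.
{Ha, Uk} does not satisfy the backdoor criterion.

No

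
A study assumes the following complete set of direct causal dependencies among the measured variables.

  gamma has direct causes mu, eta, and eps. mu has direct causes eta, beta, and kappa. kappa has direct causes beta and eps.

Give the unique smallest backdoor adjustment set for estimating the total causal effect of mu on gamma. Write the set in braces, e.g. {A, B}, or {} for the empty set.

Variables eligible for adjustment (non-descendants of mu, excluding mu and gamma): {beta, eps, eta, kappa}.
Backdoor paths from mu to gamma:
  P1: mu <- eta -> gamma
  P2: mu <- beta -> kappa <- eps -> gamma
  P3: mu <- kappa <- eps -> gamma
The empty set is not sufficient: P1 (mu <- eta -> gamma) has no collider blocking it and no conditioned non-collider, so it is open.
Try {eps, eta}:
  P1: blocked at fork node eta ∈ conditioning set.
  P2: blocked at collider kappa (neither it nor any descendant is in the conditioning set).
  P3: blocked at fork node eps ∈ conditioning set.
{eps, eta} contains no descendant of mu and blocks every backdoor path.
Every element of {eps, eta} is needed (dropping eps leaves P3 open; dropping eta leaves P1 open), so no proper subset is valid.
Among all size-2 subsets of the eligible variables, only {eps, eta} blocks every backdoor path, so it is the unique smallest valid adjustment set.

{eps, eta}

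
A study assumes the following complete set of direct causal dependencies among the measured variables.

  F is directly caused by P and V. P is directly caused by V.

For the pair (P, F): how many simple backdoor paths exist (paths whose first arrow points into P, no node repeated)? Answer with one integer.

1

A backdoor path from P to F is any simple undirected path whose first edge points into P (i.e. leaves P via a parent).
Parents of P: {V}.
Enumerating:
  P1: P <- V -> F
That exhausts the simple backdoor paths. Count: 1.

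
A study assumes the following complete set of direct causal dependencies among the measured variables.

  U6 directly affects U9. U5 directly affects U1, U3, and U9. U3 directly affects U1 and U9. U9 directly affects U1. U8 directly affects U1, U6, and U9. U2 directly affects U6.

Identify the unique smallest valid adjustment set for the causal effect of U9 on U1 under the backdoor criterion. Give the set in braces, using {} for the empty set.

{U3, U5, U8}

Variables eligible for adjustment (non-descendants of U9, excluding U9 and U1): {U2, U3, U5, U6, U8}.
Backdoor paths from U9 to U1:
  P1: U9 <- U5 -> U3 -> U1
  P2: U9 <- U5 -> U1
  P3: U9 <- U3 <- U5 -> U1
  P4: U9 <- U3 -> U1
  P5: U9 <- U8 -> U1
  P6: U9 <- U6 <- U8 -> U1
The empty set is not sufficient: P1 (U9 <- U5 -> U3 -> U1) has no collider blocking it and no conditioned non-collider, so it is open.
Try {U3, U5, U8}:
  P1: blocked at fork node U5 ∈ conditioning set.
  P2: blocked at fork node U5 ∈ conditioning set.
  P3: blocked at chain node U3 ∈ conditioning set.
  P4: blocked at fork node U3 ∈ conditioning set.
  P5: blocked at fork node U8 ∈ conditioning set.
  P6: blocked at fork node U8 ∈ conditioning set.
{U3, U5, U8} contains no descendant of U9 and blocks every backdoor path.
Every element of {U3, U5, U8} is needed (dropping U3 leaves P4 open; dropping U5 leaves P2 open; dropping U8 leaves P5 open), so no proper subset is valid.
Among all size-3 subsets of the eligible variables, only {U3, U5, U8} blocks every backdoor path, so it is the unique smallest valid adjustment set.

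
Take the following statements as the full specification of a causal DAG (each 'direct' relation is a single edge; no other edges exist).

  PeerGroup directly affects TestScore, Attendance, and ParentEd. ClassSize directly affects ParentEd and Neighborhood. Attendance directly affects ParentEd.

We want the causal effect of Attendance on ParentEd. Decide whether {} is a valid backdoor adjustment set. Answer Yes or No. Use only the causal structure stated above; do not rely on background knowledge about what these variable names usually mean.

Backdoor paths from Attendance to ParentEd (paths whose first edge points into Attendance):
  P1: Attendance <- PeerGroup -> ParentEd
Condition 1 (no descendant of Attendance in the set): holds — descendants of Attendance are {ParentEd}; none are in {}.
Condition 2 (every backdoor path blocked by {}):
  P1: open — no interior node is in the conditioning set.
{} does not satisfy the backdoor criterion.

No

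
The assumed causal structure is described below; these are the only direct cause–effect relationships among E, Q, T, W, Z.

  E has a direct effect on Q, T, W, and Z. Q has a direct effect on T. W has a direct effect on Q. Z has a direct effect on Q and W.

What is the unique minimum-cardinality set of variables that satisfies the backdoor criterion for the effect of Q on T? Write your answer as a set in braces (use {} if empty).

{E}

Variables eligible for adjustment (non-descendants of Q, excluding Q and T): {E, W, Z}.
Backdoor paths from Q to T:
  P1: Q <- E -> T
  P2: Q <- Z <- E -> T
  P3: Q <- Z -> W <- E -> T
  P4: Q <- W <- E -> T
  P5: Q <- W <- Z <- E -> T
The empty set is not sufficient: P1 (Q <- E -> T) has no collider blocking it and no conditioned non-collider, so it is open.
Try {E}:
  P1: blocked at fork node E ∈ conditioning set.
  P2: blocked at fork node E ∈ conditioning set.
  P3: blocked at collider W (neither it nor any descendant is in the conditioning set).
  P4: blocked at fork node E ∈ conditioning set.
  P5: blocked at fork node E ∈ conditioning set.
{E} contains no descendant of Q and blocks every backdoor path.
No other singleton works — e.g. {Z} leaves P1 open — so {E} is the unique smallest valid adjustment set.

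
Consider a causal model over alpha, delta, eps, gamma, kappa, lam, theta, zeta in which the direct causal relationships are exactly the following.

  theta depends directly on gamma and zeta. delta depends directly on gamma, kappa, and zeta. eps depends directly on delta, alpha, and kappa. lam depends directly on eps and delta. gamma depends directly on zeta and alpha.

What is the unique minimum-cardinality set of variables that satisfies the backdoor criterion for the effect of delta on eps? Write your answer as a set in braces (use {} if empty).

Variables eligible for adjustment (non-descendants of delta, excluding delta and eps): {alpha, gamma, kappa, theta, zeta}.
Backdoor paths from delta to eps:
  P1: delta <- kappa -> eps
  P2: delta <- zeta -> gamma <- alpha -> eps
  P3: delta <- zeta -> theta <- gamma <- alpha -> eps
  P4: delta <- gamma <- alpha -> eps
The empty set is not sufficient: P1 (delta <- kappa -> eps) has no collider blocking it and no conditioned non-collider, so it is open.
Try {alpha, kappa}:
  P1: blocked at fork node kappa ∈ conditioning set.
  P2: blocked at collider gamma (neither it nor any descendant is in the conditioning set).
  P3: blocked at collider theta (neither it nor any descendant is in the conditioning set).
  P4: blocked at fork node alpha ∈ conditioning set.
{alpha, kappa} contains no descendant of delta and blocks every backdoor path.
Every element of {alpha, kappa} is needed (dropping alpha leaves P4 open; dropping kappa leaves P1 open), so no proper subset is valid.
Among all size-2 subsets of the eligible variables, only {alpha, kappa} blocks every backdoor path, so it is the unique smallest valid adjustment set.

{alpha, kappa}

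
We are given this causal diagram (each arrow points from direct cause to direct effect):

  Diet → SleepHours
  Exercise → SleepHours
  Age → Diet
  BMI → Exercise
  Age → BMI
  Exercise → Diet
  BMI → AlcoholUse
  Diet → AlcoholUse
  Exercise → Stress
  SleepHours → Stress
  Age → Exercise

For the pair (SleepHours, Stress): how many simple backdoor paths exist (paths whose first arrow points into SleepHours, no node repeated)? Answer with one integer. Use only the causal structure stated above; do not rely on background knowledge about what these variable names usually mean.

A backdoor path from SleepHours to Stress is any simple undirected path whose first edge points into SleepHours (i.e. leaves SleepHours via a parent).
Parents of SleepHours: {Diet, Exercise}.
Enumerating:
  P1: SleepHours <- Exercise -> Stress
  P2: SleepHours <- Diet <- Age -> BMI -> Exercise -> Stress
  P3: SleepHours <- Diet <- Age -> Exercise -> Stress
  P4: SleepHours <- Diet <- Exercise -> Stress
  P5: SleepHours <- Diet -> AlcoholUse <- BMI <- Age -> Exercise -> Stress
  P6: SleepHours <- Diet -> AlcoholUse <- BMI -> Exercise -> Stress
That exhausts the simple backdoor paths. Count: 6.

6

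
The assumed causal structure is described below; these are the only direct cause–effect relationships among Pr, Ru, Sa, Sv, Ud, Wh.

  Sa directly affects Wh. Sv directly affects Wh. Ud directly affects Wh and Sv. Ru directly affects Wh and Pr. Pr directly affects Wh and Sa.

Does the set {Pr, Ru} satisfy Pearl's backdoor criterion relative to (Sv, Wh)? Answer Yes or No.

No

Backdoor paths from Sv to Wh (paths whose first edge points into Sv):
  P1: Sv <- Ud -> Wh
Condition 1 (no descendant of Sv in the set): holds — descendants of Sv are {Wh}; none are in {Pr, Ru}.
Condition 2 (every backdoor path blocked by {Pr, Ru}):
  P1: open — no interior node is in the conditioning set.
{Pr, Ru} does not satisfy the backdoor criterion.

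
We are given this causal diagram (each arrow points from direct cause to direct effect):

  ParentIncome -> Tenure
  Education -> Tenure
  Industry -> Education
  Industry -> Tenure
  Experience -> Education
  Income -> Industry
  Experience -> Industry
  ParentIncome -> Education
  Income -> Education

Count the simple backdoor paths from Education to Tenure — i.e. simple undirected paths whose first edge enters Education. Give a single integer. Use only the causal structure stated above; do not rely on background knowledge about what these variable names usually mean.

A backdoor path from Education to Tenure is any simple undirected path whose first edge points into Education (i.e. leaves Education via a parent).
Parents of Education: {Experience, Income, Industry, ParentIncome}.
Enumerating:
  P1: Education <- ParentIncome -> Tenure
  P2: Education <- Experience -> Industry -> Tenure
  P3: Education <- Income -> Industry -> Tenure
  P4: Education <- Industry -> Tenure
That exhausts the simple backdoor paths. Count: 4.

4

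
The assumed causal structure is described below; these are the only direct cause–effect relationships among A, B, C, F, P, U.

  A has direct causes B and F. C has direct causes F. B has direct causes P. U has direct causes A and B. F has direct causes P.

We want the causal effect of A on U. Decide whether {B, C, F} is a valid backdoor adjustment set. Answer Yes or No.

Yes

Backdoor paths from A to U (paths whose first edge points into A):
  P1: A <- B -> U
  P2: A <- F <- P -> B -> U
Condition 1 (no descendant of A in the set): holds — descendants of A are {U}; none are in {B, C, F}.
Condition 2 (every backdoor path blocked by {B, C, F}):
  P1: blocked at fork node B ∈ conditioning set.
  P2: blocked at chain node F ∈ conditioning set.
{B, C, F} satisfies the backdoor criterion.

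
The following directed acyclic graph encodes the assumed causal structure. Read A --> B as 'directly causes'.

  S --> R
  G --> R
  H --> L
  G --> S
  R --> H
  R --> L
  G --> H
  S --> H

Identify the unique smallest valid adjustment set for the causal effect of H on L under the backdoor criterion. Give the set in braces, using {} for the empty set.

{R}

Variables eligible for adjustment (non-descendants of H, excluding H and L): {G, R, S}.
Backdoor paths from H to L:
  P1: H <- G -> S -> R -> L
  P2: H <- G -> R -> L
  P3: H <- S <- G -> R -> L
  P4: H <- S -> R -> L
  P5: H <- R -> L
The empty set is not sufficient: P1 (H <- G -> S -> R -> L) has no collider blocking it and no conditioned non-collider, so it is open.
Try {R}:
  P1: blocked at chain node R ∈ conditioning set.
  P2: blocked at chain node R ∈ conditioning set.
  P3: blocked at chain node R ∈ conditioning set.
  P4: blocked at chain node R ∈ conditioning set.
  P5: blocked at fork node R ∈ conditioning set.
{R} contains no descendant of H and blocks every backdoor path.
No other singleton works — e.g. {G} leaves P4 open — so {R} is the unique smallest valid adjustment set.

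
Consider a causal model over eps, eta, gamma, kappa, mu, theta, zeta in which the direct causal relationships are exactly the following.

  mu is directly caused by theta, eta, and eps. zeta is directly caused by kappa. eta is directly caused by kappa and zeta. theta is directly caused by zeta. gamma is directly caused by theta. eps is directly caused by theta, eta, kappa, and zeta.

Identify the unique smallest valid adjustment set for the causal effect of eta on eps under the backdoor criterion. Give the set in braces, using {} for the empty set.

{kappa, zeta}

Variables eligible for adjustment (non-descendants of eta, excluding eta and eps): {gamma, kappa, theta, zeta}.
Backdoor paths from eta to eps:
  P1: eta <- kappa -> zeta -> theta -> eps
  P2: eta <- kappa -> zeta -> theta -> mu <- eps
  P3: eta <- kappa -> zeta -> eps
  P4: eta <- kappa -> eps
  P5: eta <- zeta <- kappa -> eps
  P6: eta <- zeta -> theta -> eps
  P7: eta <- zeta -> theta -> mu <- eps
  P8: eta <- zeta -> eps
The empty set is not sufficient: P1 (eta <- kappa -> zeta -> theta -> eps) has no collider blocking it and no conditioned non-collider, so it is open.
Try {kappa, zeta}:
  P1: blocked at fork node kappa ∈ conditioning set.
  P2: blocked at fork node kappa ∈ conditioning set.
  P3: blocked at fork node kappa ∈ conditioning set.
  P4: blocked at fork node kappa ∈ conditioning set.
  P5: blocked at chain node zeta ∈ conditioning set.
  P6: blocked at fork node zeta ∈ conditioning set.
  P7: blocked at fork node zeta ∈ conditioning set.
  P8: blocked at fork node zeta ∈ conditioning set.
{kappa, zeta} contains no descendant of eta and blocks every backdoor path.
Every element of {kappa, zeta} is needed (dropping kappa leaves P4 open; dropping zeta leaves P6 open), so no proper subset is valid.
Among all size-2 subsets of the eligible variables, only {kappa, zeta} blocks every backdoor path, so it is the unique smallest valid adjustment set.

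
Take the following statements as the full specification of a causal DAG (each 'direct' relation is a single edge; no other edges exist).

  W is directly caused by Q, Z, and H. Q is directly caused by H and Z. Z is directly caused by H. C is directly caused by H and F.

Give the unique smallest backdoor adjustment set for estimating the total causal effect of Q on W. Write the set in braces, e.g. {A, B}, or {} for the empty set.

{H, Z}

Variables eligible for adjustment (non-descendants of Q, excluding Q and W): {C, F, H, Z}.
Backdoor paths from Q to W:
  P1: Q <- H -> Z -> W
  P2: Q <- H -> W
  P3: Q <- Z <- H -> W
  P4: Q <- Z -> W
The empty set is not sufficient: P1 (Q <- H -> Z -> W) has no collider blocking it and no conditioned non-collider, so it is open.
Try {H, Z}:
  P1: blocked at fork node H ∈ conditioning set.
  P2: blocked at fork node H ∈ conditioning set.
  P3: blocked at chain node Z ∈ conditioning set.
  P4: blocked at fork node Z ∈ conditioning set.
{H, Z} contains no descendant of Q and blocks every backdoor path.
Every element of {H, Z} is needed (dropping H leaves P2 open; dropping Z leaves P4 open), so no proper subset is valid.
Among all size-2 subsets of the eligible variables, only {H, Z} blocks every backdoor path, so it is the unique smallest valid adjustment set.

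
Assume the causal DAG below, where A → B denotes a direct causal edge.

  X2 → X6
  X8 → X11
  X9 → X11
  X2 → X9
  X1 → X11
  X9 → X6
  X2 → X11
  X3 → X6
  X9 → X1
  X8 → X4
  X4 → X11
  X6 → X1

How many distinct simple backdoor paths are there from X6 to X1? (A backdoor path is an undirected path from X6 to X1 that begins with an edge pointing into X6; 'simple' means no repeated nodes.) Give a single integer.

A backdoor path from X6 to X1 is any simple undirected path whose first edge points into X6 (i.e. leaves X6 via a parent).
Parents of X6: {X2, X3, X9}.
Enumerating:
  P1: X6 <- X2 -> X9 -> X1
  P2: X6 <- X2 -> X9 -> X11 <- X1
  P3: X6 <- X2 -> X11 <- X9 -> X1
  P4: X6 <- X2 -> X11 <- X1
  P5: X6 <- X9 <- X2 -> X11 <- X1
  P6: X6 <- X9 -> X1
  P7: X6 <- X9 -> X11 <- X1
That exhausts the simple backdoor paths. Count: 7.

7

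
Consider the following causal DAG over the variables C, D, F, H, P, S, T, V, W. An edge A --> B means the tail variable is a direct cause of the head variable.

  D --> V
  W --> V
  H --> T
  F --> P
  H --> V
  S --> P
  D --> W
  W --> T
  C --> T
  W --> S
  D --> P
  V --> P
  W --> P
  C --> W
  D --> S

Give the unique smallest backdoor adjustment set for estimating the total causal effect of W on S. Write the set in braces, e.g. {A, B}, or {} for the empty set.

Variables eligible for adjustment (non-descendants of W, excluding W and S): {C, D, F, H}.
Backdoor paths from W to S:
  P1: W <- C -> T <- H -> V <- D -> S
  P2: W <- C -> T <- H -> V <- D -> P <- S
  P3: W <- C -> T <- H -> V -> P <- D -> S
  P4: W <- C -> T <- H -> V -> P <- S
  P5: W <- D -> V -> P <- S
  P6: W <- D -> S
  P7: W <- D -> P <- S
The empty set is not sufficient: P6 (W <- D -> S) has no collider blocking it and no conditioned non-collider, so it is open.
Try {D}:
  P1: blocked at collider T (neither it nor any descendant is in the conditioning set).
  P2: blocked at collider T (neither it nor any descendant is in the conditioning set).
  P3: blocked at collider T (neither it nor any descendant is in the conditioning set).
  P4: blocked at collider T (neither it nor any descendant is in the conditioning set).
  P5: blocked at fork node D ∈ conditioning set.
  P6: blocked at fork node D ∈ conditioning set.
  P7: blocked at fork node D ∈ conditioning set.
{D} contains no descendant of W and blocks every backdoor path.
No other singleton works — e.g. {C} leaves P6 open — so {D} is the unique smallest valid adjustment set.

{D}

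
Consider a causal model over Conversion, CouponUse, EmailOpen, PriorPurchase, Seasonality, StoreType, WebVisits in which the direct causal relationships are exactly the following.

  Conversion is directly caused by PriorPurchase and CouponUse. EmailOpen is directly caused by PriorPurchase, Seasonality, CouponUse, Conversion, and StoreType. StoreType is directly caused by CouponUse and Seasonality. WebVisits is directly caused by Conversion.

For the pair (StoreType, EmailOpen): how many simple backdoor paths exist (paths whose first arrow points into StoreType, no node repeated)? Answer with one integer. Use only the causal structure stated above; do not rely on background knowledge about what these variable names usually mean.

4

A backdoor path from StoreType to EmailOpen is any simple undirected path whose first edge points into StoreType (i.e. leaves StoreType via a parent).
Parents of StoreType: {CouponUse, Seasonality}.
Enumerating:
  P1: StoreType <- CouponUse -> Conversion <- PriorPurchase -> EmailOpen
  P2: StoreType <- CouponUse -> Conversion -> EmailOpen
  P3: StoreType <- CouponUse -> EmailOpen
  P4: StoreType <- Seasonality -> EmailOpen
That exhausts the simple backdoor paths. Count: 4.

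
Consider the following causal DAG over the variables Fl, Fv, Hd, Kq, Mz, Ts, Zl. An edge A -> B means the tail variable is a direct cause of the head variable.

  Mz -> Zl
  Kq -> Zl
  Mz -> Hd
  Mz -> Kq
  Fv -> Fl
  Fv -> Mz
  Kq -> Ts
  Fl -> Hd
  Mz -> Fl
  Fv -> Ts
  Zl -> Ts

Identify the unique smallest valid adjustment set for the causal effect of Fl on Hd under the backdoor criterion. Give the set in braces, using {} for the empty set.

{Mz}

Variables eligible for adjustment (non-descendants of Fl, excluding Fl and Hd): {Fv, Kq, Mz, Ts, Zl}.
Backdoor paths from Fl to Hd:
  P1: Fl <- Fv -> Mz -> Hd
  P2: Fl <- Fv -> Ts <- Kq <- Mz -> Hd
  P3: Fl <- Fv -> Ts <- Kq -> Zl <- Mz -> Hd
  P4: Fl <- Fv -> Ts <- Zl <- Mz -> Hd
  P5: Fl <- Fv -> Ts <- Zl <- Kq <- Mz -> Hd
  P6: Fl <- Mz -> Hd
The empty set is not sufficient: P1 (Fl <- Fv -> Mz -> Hd) has no collider blocking it and no conditioned non-collider, so it is open.
Try {Mz}:
  P1: blocked at chain node Mz ∈ conditioning set.
  P2: blocked at collider Ts (neither it nor any descendant is in the conditioning set).
  P3: blocked at collider Ts (neither it nor any descendant is in the conditioning set).
  P4: blocked at collider Ts (neither it nor any descendant is in the conditioning set).
  P5: blocked at collider Ts (neither it nor any descendant is in the conditioning set).
  P6: blocked at fork node Mz ∈ conditioning set.
{Mz} contains no descendant of Fl and blocks every backdoor path.
No other singleton works — e.g. {Fv} leaves P6 open — so {Mz} is the unique smallest valid adjustment set.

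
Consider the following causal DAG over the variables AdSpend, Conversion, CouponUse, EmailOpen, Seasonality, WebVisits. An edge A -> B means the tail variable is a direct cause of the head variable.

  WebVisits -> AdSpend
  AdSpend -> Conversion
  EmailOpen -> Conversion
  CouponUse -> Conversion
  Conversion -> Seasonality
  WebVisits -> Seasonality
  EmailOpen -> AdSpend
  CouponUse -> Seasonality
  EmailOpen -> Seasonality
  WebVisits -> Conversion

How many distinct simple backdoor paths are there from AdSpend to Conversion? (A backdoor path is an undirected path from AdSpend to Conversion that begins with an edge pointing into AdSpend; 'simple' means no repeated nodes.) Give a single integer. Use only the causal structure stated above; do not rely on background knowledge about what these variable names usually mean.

8

A backdoor path from AdSpend to Conversion is any simple undirected path whose first edge points into AdSpend (i.e. leaves AdSpend via a parent).
Parents of AdSpend: {EmailOpen, WebVisits}.
Enumerating:
  P1: AdSpend <- EmailOpen -> Conversion
  P2: AdSpend <- EmailOpen -> Seasonality <- CouponUse -> Conversion
  P3: AdSpend <- EmailOpen -> Seasonality <- WebVisits -> Conversion
  P4: AdSpend <- EmailOpen -> Seasonality <- Conversion
  P5: AdSpend <- WebVisits -> Conversion
  P6: AdSpend <- WebVisits -> Seasonality <- CouponUse -> Conversion
  P7: AdSpend <- WebVisits -> Seasonality <- EmailOpen -> Conversion
  P8: AdSpend <- WebVisits -> Seasonality <- Conversion
That exhausts the simple backdoor paths. Count: 8.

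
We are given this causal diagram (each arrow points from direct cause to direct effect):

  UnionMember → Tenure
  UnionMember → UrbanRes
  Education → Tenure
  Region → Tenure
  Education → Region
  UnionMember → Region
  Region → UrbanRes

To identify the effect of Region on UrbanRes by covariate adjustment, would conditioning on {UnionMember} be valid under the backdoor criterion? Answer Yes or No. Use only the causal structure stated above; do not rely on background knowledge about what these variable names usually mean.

Yes

Backdoor paths from Region to UrbanRes (paths whose first edge points into Region):
  P1: Region <- UnionMember -> UrbanRes
  P2: Region <- Education -> Tenure <- UnionMember -> UrbanRes
Condition 1 (no descendant of Region in the set): holds — descendants of Region are {Tenure, UrbanRes}; none are in {UnionMember}.
Condition 2 (every backdoor path blocked by {UnionMember}):
  P1: blocked at fork node UnionMember ∈ conditioning set.
  P2: blocked at collider Tenure (neither it nor any descendant is in the conditioning set).
{UnionMember} satisfies the backdoor criterion.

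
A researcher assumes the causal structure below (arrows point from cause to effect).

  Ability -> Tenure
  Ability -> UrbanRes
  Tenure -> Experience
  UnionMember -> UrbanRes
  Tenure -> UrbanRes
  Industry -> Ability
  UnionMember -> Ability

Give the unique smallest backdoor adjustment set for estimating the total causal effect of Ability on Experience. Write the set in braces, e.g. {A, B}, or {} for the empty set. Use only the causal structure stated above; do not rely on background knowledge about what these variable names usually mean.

Variables eligible for adjustment (non-descendants of Ability, excluding Ability and Experience): {Industry, UnionMember}.
Backdoor paths from Ability to Experience:
  P1: Ability <- UnionMember -> UrbanRes <- Tenure -> Experience
Each backdoor path contains an unconditioned collider, so every path is already blocked with the empty conditioning set:
  P1: blocked at collider UrbanRes (neither it nor any descendant is in the conditioning set).
The empty set is therefore the unique smallest valid set.

{}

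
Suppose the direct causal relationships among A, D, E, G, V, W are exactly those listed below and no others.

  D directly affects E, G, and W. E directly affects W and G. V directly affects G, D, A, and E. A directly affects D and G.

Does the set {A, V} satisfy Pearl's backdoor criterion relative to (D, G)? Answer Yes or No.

Yes

Backdoor paths from D to G (paths whose first edge points into D):
  P1: D <- V -> A -> G
  P2: D <- V -> E -> G
  P3: D <- V -> G
  P4: D <- A <- V -> E -> G
  P5: D <- A <- V -> G
  P6: D <- A -> G
Condition 1 (no descendant of D in the set): holds — descendants of D are {E, G, W}; none are in {A, V}.
Condition 2 (every backdoor path blocked by {A, V}):
  P1: blocked at fork node V ∈ conditioning set.
  P2: blocked at fork node V ∈ conditioning set.
  P3: blocked at fork node V ∈ conditioning set.
  P4: blocked at chain node A ∈ conditioning set.
  P5: blocked at chain node A ∈ conditioning set.
  P6: blocked at fork node A ∈ conditioning set.
{A, V} satisfies the backdoor criterion.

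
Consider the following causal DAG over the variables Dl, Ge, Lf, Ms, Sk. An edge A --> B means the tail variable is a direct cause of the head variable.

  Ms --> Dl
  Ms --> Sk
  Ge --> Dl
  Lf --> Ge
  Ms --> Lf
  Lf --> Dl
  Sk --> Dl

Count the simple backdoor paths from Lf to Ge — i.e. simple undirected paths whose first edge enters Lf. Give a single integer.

A backdoor path from Lf to Ge is any simple undirected path whose first edge points into Lf (i.e. leaves Lf via a parent).
Parents of Lf: {Ms}.
Enumerating:
  P1: Lf <- Ms -> Sk -> Dl <- Ge
  P2: Lf <- Ms -> Dl <- Ge
That exhausts the simple backdoor paths. Count: 2.

2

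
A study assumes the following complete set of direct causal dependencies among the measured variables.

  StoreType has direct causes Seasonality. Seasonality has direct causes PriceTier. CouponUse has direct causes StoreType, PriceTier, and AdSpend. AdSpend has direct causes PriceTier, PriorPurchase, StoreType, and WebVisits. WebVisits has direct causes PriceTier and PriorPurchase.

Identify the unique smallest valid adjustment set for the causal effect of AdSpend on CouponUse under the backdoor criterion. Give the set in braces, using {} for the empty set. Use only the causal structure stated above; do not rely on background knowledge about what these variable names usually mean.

Variables eligible for adjustment (non-descendants of AdSpend, excluding AdSpend and CouponUse): {PriceTier, PriorPurchase, Seasonality, StoreType, WebVisits}.
Backdoor paths from AdSpend to CouponUse:
  P1: AdSpend <- PriorPurchase -> WebVisits <- PriceTier -> Seasonality -> StoreType -> CouponUse
  P2: AdSpend <- PriorPurchase -> WebVisits <- PriceTier -> CouponUse
  P3: AdSpend <- PriceTier -> Seasonality -> StoreType -> CouponUse
  P4: AdSpend <- PriceTier -> CouponUse
  P5: AdSpend <- WebVisits <- PriceTier -> Seasonality -> StoreType -> CouponUse
  P6: AdSpend <- WebVisits <- PriceTier -> CouponUse
  P7: AdSpend <- StoreType <- Seasonality <- PriceTier -> CouponUse
  P8: AdSpend <- StoreType -> CouponUse
The empty set is not sufficient: P3 (AdSpend <- PriceTier -> Seasonality -> StoreType -> CouponUse) has no collider blocking it and no conditioned non-collider, so it is open.
Try {PriceTier, StoreType}:
  P1: blocked at collider WebVisits (neither it nor any descendant is in the conditioning set).
  P2: blocked at collider WebVisits (neither it nor any descendant is in the conditioning set).
  P3: blocked at fork node PriceTier ∈ conditioning set.
  P4: blocked at fork node PriceTier ∈ conditioning set.
  P5: blocked at fork node PriceTier ∈ conditioning set.
  P6: blocked at fork node PriceTier ∈ conditioning set.
  P7: blocked at chain node StoreType ∈ conditioning set.
  P8: blocked at fork node StoreType ∈ conditioning set.
{PriceTier, StoreType} contains no descendant of AdSpend and blocks every backdoor path.
Every element of {PriceTier, StoreType} is needed (dropping PriceTier leaves P4 open; dropping StoreType leaves P8 open), so no proper subset is valid.
Among all size-2 subsets of the eligible variables, only {PriceTier, StoreType} blocks every backdoor path, so it is the unique smallest valid adjustment set.

{PriceTier, StoreType}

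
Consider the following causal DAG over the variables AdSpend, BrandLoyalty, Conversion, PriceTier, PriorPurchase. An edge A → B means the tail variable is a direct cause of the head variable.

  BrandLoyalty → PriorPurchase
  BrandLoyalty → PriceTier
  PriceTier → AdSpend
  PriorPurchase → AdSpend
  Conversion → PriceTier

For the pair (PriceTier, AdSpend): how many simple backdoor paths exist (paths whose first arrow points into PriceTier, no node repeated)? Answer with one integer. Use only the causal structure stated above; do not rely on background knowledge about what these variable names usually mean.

1

A backdoor path from PriceTier to AdSpend is any simple undirected path whose first edge points into PriceTier (i.e. leaves PriceTier via a parent).
Parents of PriceTier: {BrandLoyalty, Conversion}.
Enumerating:
  P1: PriceTier <- BrandLoyalty -> PriorPurchase -> AdSpend
That exhausts the simple backdoor paths. Count: 1.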